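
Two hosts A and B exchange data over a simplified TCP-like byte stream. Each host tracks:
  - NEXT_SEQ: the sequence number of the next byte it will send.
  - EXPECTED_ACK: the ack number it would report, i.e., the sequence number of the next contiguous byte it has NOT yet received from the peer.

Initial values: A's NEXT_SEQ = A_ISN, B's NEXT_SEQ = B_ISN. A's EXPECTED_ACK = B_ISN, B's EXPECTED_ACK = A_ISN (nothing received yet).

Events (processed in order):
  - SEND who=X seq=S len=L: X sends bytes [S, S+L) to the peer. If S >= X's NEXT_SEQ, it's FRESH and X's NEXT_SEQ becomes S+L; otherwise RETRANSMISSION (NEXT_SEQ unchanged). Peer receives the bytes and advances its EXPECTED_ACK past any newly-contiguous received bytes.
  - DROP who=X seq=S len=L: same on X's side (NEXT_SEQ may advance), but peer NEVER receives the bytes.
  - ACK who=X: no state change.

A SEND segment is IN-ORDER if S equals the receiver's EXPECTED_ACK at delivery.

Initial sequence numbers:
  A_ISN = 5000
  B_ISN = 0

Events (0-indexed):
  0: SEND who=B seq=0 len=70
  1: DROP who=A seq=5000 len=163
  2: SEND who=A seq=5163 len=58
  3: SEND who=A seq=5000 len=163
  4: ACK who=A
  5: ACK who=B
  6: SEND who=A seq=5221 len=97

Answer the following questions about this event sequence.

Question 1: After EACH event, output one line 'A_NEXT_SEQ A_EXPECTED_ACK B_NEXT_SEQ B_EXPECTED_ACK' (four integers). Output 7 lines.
5000 70 70 5000
5163 70 70 5000
5221 70 70 5000
5221 70 70 5221
5221 70 70 5221
5221 70 70 5221
5318 70 70 5318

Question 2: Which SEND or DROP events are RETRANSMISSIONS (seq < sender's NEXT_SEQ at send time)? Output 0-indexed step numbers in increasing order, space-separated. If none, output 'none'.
Answer: 3

Derivation:
Step 0: SEND seq=0 -> fresh
Step 1: DROP seq=5000 -> fresh
Step 2: SEND seq=5163 -> fresh
Step 3: SEND seq=5000 -> retransmit
Step 6: SEND seq=5221 -> fresh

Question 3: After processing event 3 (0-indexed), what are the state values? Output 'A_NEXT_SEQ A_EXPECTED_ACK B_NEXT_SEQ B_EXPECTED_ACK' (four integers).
After event 0: A_seq=5000 A_ack=70 B_seq=70 B_ack=5000
After event 1: A_seq=5163 A_ack=70 B_seq=70 B_ack=5000
After event 2: A_seq=5221 A_ack=70 B_seq=70 B_ack=5000
After event 3: A_seq=5221 A_ack=70 B_seq=70 B_ack=5221

5221 70 70 5221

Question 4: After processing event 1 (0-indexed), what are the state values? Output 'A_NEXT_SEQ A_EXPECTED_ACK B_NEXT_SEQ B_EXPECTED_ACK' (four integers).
After event 0: A_seq=5000 A_ack=70 B_seq=70 B_ack=5000
After event 1: A_seq=5163 A_ack=70 B_seq=70 B_ack=5000

5163 70 70 5000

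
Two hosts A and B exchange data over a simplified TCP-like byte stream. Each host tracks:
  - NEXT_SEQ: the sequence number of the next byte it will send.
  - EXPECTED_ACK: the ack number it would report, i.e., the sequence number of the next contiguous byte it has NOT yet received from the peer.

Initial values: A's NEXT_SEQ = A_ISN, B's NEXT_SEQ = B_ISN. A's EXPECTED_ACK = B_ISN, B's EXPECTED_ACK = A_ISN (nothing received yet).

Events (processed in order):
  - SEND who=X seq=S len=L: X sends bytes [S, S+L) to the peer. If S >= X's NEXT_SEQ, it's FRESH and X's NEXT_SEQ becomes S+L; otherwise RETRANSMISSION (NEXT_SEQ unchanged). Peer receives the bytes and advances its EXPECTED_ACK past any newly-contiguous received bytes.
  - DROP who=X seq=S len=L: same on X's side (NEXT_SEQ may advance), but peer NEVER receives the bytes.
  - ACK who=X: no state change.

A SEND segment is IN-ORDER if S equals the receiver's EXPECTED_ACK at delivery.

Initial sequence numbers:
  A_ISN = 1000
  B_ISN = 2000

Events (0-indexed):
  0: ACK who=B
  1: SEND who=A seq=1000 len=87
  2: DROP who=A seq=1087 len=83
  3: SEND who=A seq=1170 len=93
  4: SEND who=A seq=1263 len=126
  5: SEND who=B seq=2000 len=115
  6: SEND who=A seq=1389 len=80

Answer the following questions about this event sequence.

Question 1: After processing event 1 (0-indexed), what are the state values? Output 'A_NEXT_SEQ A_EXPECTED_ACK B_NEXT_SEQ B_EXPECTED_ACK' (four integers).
After event 0: A_seq=1000 A_ack=2000 B_seq=2000 B_ack=1000
After event 1: A_seq=1087 A_ack=2000 B_seq=2000 B_ack=1087

1087 2000 2000 1087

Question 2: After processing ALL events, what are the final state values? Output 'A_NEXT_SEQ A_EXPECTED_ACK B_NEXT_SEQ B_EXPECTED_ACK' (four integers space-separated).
Answer: 1469 2115 2115 1087

Derivation:
After event 0: A_seq=1000 A_ack=2000 B_seq=2000 B_ack=1000
After event 1: A_seq=1087 A_ack=2000 B_seq=2000 B_ack=1087
After event 2: A_seq=1170 A_ack=2000 B_seq=2000 B_ack=1087
After event 3: A_seq=1263 A_ack=2000 B_seq=2000 B_ack=1087
After event 4: A_seq=1389 A_ack=2000 B_seq=2000 B_ack=1087
After event 5: A_seq=1389 A_ack=2115 B_seq=2115 B_ack=1087
After event 6: A_seq=1469 A_ack=2115 B_seq=2115 B_ack=1087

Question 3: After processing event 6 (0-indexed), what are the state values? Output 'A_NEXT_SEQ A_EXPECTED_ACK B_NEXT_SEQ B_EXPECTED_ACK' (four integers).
After event 0: A_seq=1000 A_ack=2000 B_seq=2000 B_ack=1000
After event 1: A_seq=1087 A_ack=2000 B_seq=2000 B_ack=1087
After event 2: A_seq=1170 A_ack=2000 B_seq=2000 B_ack=1087
After event 3: A_seq=1263 A_ack=2000 B_seq=2000 B_ack=1087
After event 4: A_seq=1389 A_ack=2000 B_seq=2000 B_ack=1087
After event 5: A_seq=1389 A_ack=2115 B_seq=2115 B_ack=1087
After event 6: A_seq=1469 A_ack=2115 B_seq=2115 B_ack=1087

1469 2115 2115 1087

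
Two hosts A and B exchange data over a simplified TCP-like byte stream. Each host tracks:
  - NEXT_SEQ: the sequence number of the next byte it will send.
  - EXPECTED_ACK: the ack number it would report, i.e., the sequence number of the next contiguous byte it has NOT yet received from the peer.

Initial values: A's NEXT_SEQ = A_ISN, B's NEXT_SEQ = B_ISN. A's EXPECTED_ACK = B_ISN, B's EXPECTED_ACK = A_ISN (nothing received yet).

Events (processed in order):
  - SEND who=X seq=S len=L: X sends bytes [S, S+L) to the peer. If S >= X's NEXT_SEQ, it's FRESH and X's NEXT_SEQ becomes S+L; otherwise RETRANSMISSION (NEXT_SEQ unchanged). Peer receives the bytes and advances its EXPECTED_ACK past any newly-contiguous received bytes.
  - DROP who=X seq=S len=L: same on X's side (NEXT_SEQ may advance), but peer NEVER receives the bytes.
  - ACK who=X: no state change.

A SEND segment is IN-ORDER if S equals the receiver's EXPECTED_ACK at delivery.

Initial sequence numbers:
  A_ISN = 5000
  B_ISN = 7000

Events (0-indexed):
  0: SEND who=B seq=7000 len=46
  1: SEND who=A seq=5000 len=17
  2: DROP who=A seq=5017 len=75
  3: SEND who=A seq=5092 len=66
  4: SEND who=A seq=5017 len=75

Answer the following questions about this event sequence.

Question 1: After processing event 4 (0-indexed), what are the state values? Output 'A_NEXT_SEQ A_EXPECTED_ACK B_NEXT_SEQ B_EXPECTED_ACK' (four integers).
After event 0: A_seq=5000 A_ack=7046 B_seq=7046 B_ack=5000
After event 1: A_seq=5017 A_ack=7046 B_seq=7046 B_ack=5017
After event 2: A_seq=5092 A_ack=7046 B_seq=7046 B_ack=5017
After event 3: A_seq=5158 A_ack=7046 B_seq=7046 B_ack=5017
After event 4: A_seq=5158 A_ack=7046 B_seq=7046 B_ack=5158

5158 7046 7046 5158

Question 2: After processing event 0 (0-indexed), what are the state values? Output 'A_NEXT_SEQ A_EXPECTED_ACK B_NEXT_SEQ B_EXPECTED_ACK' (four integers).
After event 0: A_seq=5000 A_ack=7046 B_seq=7046 B_ack=5000

5000 7046 7046 5000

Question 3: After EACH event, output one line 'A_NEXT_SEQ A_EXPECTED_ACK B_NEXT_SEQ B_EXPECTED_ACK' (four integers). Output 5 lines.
5000 7046 7046 5000
5017 7046 7046 5017
5092 7046 7046 5017
5158 7046 7046 5017
5158 7046 7046 5158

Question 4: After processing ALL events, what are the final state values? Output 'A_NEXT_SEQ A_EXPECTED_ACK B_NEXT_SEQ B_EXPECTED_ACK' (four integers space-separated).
After event 0: A_seq=5000 A_ack=7046 B_seq=7046 B_ack=5000
After event 1: A_seq=5017 A_ack=7046 B_seq=7046 B_ack=5017
After event 2: A_seq=5092 A_ack=7046 B_seq=7046 B_ack=5017
After event 3: A_seq=5158 A_ack=7046 B_seq=7046 B_ack=5017
After event 4: A_seq=5158 A_ack=7046 B_seq=7046 B_ack=5158

Answer: 5158 7046 7046 5158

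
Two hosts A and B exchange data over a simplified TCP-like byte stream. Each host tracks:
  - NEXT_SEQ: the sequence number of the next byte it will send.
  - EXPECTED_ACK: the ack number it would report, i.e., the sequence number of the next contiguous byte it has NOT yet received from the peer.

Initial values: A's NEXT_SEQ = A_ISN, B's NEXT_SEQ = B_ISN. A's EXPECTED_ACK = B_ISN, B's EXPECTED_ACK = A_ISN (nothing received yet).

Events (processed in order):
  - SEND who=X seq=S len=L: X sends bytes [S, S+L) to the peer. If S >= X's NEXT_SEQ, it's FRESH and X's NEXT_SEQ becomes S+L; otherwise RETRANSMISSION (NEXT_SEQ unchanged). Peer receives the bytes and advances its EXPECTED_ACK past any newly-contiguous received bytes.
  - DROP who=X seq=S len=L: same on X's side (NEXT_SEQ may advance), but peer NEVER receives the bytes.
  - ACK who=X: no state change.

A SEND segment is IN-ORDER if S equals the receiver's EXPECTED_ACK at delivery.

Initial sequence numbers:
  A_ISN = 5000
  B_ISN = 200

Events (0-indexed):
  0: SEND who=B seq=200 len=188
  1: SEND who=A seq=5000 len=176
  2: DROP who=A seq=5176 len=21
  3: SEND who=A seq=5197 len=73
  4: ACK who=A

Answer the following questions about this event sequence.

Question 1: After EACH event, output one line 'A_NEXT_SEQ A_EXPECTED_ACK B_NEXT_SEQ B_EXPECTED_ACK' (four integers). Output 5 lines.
5000 388 388 5000
5176 388 388 5176
5197 388 388 5176
5270 388 388 5176
5270 388 388 5176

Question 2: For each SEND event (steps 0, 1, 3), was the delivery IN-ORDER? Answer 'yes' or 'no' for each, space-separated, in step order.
Step 0: SEND seq=200 -> in-order
Step 1: SEND seq=5000 -> in-order
Step 3: SEND seq=5197 -> out-of-order

Answer: yes yes no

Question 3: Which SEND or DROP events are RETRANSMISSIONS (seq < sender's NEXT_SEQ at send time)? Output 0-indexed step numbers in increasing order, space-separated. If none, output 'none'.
Step 0: SEND seq=200 -> fresh
Step 1: SEND seq=5000 -> fresh
Step 2: DROP seq=5176 -> fresh
Step 3: SEND seq=5197 -> fresh

Answer: none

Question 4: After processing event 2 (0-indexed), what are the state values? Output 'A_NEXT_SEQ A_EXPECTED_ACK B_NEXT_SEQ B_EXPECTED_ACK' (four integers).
After event 0: A_seq=5000 A_ack=388 B_seq=388 B_ack=5000
After event 1: A_seq=5176 A_ack=388 B_seq=388 B_ack=5176
After event 2: A_seq=5197 A_ack=388 B_seq=388 B_ack=5176

5197 388 388 5176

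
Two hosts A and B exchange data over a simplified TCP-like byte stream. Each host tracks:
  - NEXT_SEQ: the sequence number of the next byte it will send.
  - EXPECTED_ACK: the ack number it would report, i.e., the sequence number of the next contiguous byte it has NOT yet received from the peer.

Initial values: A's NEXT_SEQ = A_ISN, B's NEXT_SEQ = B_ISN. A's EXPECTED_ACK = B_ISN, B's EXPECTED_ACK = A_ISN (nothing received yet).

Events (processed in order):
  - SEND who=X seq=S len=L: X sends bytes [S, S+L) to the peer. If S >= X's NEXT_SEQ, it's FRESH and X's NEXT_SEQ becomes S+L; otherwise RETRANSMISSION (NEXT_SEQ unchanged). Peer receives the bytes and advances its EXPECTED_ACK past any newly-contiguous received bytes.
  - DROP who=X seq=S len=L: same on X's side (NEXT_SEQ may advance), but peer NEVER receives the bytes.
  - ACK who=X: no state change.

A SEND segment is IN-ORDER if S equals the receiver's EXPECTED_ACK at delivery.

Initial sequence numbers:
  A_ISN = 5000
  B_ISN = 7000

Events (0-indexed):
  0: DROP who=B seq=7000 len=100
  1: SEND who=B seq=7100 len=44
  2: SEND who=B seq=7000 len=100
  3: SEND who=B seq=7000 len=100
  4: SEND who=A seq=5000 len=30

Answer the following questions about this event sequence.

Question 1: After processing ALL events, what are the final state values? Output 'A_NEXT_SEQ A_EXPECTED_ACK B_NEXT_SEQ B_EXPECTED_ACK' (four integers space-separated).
Answer: 5030 7144 7144 5030

Derivation:
After event 0: A_seq=5000 A_ack=7000 B_seq=7100 B_ack=5000
After event 1: A_seq=5000 A_ack=7000 B_seq=7144 B_ack=5000
After event 2: A_seq=5000 A_ack=7144 B_seq=7144 B_ack=5000
After event 3: A_seq=5000 A_ack=7144 B_seq=7144 B_ack=5000
After event 4: A_seq=5030 A_ack=7144 B_seq=7144 B_ack=5030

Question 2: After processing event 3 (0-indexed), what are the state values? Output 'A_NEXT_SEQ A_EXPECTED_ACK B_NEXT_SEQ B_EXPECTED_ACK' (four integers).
After event 0: A_seq=5000 A_ack=7000 B_seq=7100 B_ack=5000
After event 1: A_seq=5000 A_ack=7000 B_seq=7144 B_ack=5000
After event 2: A_seq=5000 A_ack=7144 B_seq=7144 B_ack=5000
After event 3: A_seq=5000 A_ack=7144 B_seq=7144 B_ack=5000

5000 7144 7144 5000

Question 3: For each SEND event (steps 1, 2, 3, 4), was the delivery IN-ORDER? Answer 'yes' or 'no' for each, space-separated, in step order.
Step 1: SEND seq=7100 -> out-of-order
Step 2: SEND seq=7000 -> in-order
Step 3: SEND seq=7000 -> out-of-order
Step 4: SEND seq=5000 -> in-order

Answer: no yes no yes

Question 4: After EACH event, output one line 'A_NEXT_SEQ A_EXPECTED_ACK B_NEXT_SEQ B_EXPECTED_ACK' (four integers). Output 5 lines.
5000 7000 7100 5000
5000 7000 7144 5000
5000 7144 7144 5000
5000 7144 7144 5000
5030 7144 7144 5030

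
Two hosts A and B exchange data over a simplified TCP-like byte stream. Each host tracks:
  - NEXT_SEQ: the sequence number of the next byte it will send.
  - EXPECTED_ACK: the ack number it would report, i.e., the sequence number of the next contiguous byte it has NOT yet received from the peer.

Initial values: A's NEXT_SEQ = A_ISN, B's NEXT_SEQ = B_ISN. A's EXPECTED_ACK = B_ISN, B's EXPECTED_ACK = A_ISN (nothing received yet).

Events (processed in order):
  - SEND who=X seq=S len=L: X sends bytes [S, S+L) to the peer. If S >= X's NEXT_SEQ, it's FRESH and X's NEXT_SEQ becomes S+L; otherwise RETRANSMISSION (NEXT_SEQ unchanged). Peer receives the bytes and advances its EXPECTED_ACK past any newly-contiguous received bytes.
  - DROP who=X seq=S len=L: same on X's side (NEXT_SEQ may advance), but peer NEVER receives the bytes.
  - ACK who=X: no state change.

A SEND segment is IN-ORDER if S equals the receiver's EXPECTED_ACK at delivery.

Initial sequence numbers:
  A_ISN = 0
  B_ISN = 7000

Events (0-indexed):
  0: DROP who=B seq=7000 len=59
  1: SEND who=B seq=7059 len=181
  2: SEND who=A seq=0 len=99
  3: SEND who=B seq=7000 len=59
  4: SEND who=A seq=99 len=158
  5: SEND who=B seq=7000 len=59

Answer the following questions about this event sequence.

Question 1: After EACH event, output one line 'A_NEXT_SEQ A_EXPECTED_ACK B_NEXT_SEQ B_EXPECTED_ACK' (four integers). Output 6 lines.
0 7000 7059 0
0 7000 7240 0
99 7000 7240 99
99 7240 7240 99
257 7240 7240 257
257 7240 7240 257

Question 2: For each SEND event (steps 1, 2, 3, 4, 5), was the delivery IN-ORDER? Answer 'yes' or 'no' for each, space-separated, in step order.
Step 1: SEND seq=7059 -> out-of-order
Step 2: SEND seq=0 -> in-order
Step 3: SEND seq=7000 -> in-order
Step 4: SEND seq=99 -> in-order
Step 5: SEND seq=7000 -> out-of-order

Answer: no yes yes yes no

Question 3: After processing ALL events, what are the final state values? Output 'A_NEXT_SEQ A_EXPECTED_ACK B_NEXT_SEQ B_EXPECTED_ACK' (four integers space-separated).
Answer: 257 7240 7240 257

Derivation:
After event 0: A_seq=0 A_ack=7000 B_seq=7059 B_ack=0
After event 1: A_seq=0 A_ack=7000 B_seq=7240 B_ack=0
After event 2: A_seq=99 A_ack=7000 B_seq=7240 B_ack=99
After event 3: A_seq=99 A_ack=7240 B_seq=7240 B_ack=99
After event 4: A_seq=257 A_ack=7240 B_seq=7240 B_ack=257
After event 5: A_seq=257 A_ack=7240 B_seq=7240 B_ack=257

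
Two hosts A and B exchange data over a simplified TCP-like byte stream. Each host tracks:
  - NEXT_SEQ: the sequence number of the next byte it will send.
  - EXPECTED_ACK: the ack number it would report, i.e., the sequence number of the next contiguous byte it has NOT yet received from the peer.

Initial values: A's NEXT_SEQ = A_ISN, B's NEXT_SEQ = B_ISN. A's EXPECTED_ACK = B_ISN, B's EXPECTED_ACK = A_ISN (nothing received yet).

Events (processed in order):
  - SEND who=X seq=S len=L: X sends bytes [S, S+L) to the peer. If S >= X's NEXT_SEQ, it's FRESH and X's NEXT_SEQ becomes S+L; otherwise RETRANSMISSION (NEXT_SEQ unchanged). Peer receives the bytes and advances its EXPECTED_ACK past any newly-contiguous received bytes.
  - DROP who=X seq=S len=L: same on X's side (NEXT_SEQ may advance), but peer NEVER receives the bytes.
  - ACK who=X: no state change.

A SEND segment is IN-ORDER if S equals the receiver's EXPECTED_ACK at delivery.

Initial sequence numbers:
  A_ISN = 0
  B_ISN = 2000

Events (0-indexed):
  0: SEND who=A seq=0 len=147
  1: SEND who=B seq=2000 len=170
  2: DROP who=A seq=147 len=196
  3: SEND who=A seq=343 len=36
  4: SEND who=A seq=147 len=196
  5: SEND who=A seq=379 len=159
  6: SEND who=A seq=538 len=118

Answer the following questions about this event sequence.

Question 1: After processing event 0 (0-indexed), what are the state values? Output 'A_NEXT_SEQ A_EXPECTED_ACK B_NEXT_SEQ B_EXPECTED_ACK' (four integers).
After event 0: A_seq=147 A_ack=2000 B_seq=2000 B_ack=147

147 2000 2000 147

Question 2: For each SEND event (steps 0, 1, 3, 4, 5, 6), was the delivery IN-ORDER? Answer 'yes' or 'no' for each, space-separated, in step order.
Answer: yes yes no yes yes yes

Derivation:
Step 0: SEND seq=0 -> in-order
Step 1: SEND seq=2000 -> in-order
Step 3: SEND seq=343 -> out-of-order
Step 4: SEND seq=147 -> in-order
Step 5: SEND seq=379 -> in-order
Step 6: SEND seq=538 -> in-order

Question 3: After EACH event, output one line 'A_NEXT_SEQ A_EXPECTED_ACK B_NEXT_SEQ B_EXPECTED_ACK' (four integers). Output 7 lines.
147 2000 2000 147
147 2170 2170 147
343 2170 2170 147
379 2170 2170 147
379 2170 2170 379
538 2170 2170 538
656 2170 2170 656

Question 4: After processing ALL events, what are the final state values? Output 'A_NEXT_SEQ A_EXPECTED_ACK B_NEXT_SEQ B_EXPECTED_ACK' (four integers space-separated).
After event 0: A_seq=147 A_ack=2000 B_seq=2000 B_ack=147
After event 1: A_seq=147 A_ack=2170 B_seq=2170 B_ack=147
After event 2: A_seq=343 A_ack=2170 B_seq=2170 B_ack=147
After event 3: A_seq=379 A_ack=2170 B_seq=2170 B_ack=147
After event 4: A_seq=379 A_ack=2170 B_seq=2170 B_ack=379
After event 5: A_seq=538 A_ack=2170 B_seq=2170 B_ack=538
After event 6: A_seq=656 A_ack=2170 B_seq=2170 B_ack=656

Answer: 656 2170 2170 656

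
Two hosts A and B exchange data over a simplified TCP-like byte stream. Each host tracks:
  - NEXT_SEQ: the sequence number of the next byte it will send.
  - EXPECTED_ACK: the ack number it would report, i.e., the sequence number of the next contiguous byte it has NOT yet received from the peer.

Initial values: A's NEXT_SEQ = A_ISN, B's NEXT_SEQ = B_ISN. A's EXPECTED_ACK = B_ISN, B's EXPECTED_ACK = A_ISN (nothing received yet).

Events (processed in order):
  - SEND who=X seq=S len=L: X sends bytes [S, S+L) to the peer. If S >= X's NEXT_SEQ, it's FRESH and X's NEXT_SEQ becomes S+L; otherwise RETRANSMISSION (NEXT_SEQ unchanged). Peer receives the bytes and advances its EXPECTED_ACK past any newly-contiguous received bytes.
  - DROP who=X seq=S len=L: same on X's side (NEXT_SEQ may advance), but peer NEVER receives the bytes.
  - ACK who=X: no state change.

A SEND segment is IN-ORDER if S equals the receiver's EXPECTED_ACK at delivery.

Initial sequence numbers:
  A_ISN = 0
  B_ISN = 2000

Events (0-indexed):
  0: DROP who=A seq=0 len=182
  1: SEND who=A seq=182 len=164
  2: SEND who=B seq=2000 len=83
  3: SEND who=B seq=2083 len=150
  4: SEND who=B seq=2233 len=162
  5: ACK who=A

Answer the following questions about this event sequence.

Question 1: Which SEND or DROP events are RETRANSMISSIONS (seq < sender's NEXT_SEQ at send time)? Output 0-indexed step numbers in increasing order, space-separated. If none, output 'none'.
Step 0: DROP seq=0 -> fresh
Step 1: SEND seq=182 -> fresh
Step 2: SEND seq=2000 -> fresh
Step 3: SEND seq=2083 -> fresh
Step 4: SEND seq=2233 -> fresh

Answer: none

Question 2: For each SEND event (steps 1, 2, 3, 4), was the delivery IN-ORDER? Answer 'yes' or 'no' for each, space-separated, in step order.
Step 1: SEND seq=182 -> out-of-order
Step 2: SEND seq=2000 -> in-order
Step 3: SEND seq=2083 -> in-order
Step 4: SEND seq=2233 -> in-order

Answer: no yes yes yes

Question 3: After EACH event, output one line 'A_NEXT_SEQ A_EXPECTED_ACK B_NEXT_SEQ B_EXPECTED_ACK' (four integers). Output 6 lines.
182 2000 2000 0
346 2000 2000 0
346 2083 2083 0
346 2233 2233 0
346 2395 2395 0
346 2395 2395 0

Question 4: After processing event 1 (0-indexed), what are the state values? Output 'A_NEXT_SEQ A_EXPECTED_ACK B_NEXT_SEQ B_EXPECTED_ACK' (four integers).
After event 0: A_seq=182 A_ack=2000 B_seq=2000 B_ack=0
After event 1: A_seq=346 A_ack=2000 B_seq=2000 B_ack=0

346 2000 2000 0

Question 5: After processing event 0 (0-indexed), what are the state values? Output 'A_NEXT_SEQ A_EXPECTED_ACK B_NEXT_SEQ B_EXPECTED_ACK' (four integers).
After event 0: A_seq=182 A_ack=2000 B_seq=2000 B_ack=0

182 2000 2000 0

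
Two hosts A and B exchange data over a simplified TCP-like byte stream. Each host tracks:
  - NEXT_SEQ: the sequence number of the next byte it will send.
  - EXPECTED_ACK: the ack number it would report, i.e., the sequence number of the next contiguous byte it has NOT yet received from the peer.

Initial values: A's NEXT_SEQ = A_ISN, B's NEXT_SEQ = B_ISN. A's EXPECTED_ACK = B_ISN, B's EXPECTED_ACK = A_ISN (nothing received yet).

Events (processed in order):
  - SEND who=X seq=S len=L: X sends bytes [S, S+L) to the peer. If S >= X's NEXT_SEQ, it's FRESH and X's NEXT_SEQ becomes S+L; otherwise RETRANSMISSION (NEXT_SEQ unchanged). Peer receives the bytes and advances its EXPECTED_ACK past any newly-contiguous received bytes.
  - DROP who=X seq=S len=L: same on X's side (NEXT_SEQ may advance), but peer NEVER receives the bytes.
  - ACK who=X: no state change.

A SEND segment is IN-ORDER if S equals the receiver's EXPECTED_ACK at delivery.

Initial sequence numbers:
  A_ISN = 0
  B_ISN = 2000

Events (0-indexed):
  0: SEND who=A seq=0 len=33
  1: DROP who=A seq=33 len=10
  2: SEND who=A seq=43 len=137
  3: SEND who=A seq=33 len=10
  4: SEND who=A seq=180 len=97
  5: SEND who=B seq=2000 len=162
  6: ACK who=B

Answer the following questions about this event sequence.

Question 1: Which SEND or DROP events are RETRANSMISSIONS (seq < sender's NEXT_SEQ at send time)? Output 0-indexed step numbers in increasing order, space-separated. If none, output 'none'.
Answer: 3

Derivation:
Step 0: SEND seq=0 -> fresh
Step 1: DROP seq=33 -> fresh
Step 2: SEND seq=43 -> fresh
Step 3: SEND seq=33 -> retransmit
Step 4: SEND seq=180 -> fresh
Step 5: SEND seq=2000 -> fresh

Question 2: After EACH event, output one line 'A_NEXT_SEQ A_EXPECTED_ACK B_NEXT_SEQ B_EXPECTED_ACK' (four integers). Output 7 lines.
33 2000 2000 33
43 2000 2000 33
180 2000 2000 33
180 2000 2000 180
277 2000 2000 277
277 2162 2162 277
277 2162 2162 277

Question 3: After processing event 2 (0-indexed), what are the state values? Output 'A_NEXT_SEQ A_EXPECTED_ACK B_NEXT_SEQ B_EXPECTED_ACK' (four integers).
After event 0: A_seq=33 A_ack=2000 B_seq=2000 B_ack=33
After event 1: A_seq=43 A_ack=2000 B_seq=2000 B_ack=33
After event 2: A_seq=180 A_ack=2000 B_seq=2000 B_ack=33

180 2000 2000 33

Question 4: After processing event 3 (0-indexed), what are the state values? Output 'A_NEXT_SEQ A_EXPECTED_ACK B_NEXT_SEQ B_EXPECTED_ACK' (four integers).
After event 0: A_seq=33 A_ack=2000 B_seq=2000 B_ack=33
After event 1: A_seq=43 A_ack=2000 B_seq=2000 B_ack=33
After event 2: A_seq=180 A_ack=2000 B_seq=2000 B_ack=33
After event 3: A_seq=180 A_ack=2000 B_seq=2000 B_ack=180

180 2000 2000 180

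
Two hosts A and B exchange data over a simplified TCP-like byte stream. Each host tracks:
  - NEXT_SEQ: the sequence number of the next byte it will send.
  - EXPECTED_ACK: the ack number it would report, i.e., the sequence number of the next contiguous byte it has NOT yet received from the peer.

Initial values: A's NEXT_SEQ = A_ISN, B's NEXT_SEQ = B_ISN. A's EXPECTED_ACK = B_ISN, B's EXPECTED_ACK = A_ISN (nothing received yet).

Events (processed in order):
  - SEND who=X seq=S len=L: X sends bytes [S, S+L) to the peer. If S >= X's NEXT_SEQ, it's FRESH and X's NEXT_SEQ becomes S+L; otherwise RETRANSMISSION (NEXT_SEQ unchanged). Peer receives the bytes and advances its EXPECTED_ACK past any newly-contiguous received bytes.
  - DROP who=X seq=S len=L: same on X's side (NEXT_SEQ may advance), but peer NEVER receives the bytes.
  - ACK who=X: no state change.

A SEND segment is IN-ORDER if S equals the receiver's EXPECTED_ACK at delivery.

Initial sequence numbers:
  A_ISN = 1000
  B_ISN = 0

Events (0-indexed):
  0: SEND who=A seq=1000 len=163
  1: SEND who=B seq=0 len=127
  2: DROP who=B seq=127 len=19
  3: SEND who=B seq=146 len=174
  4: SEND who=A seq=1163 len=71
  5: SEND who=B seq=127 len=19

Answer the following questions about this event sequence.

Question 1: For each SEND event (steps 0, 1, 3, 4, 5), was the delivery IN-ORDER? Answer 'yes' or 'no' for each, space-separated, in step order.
Step 0: SEND seq=1000 -> in-order
Step 1: SEND seq=0 -> in-order
Step 3: SEND seq=146 -> out-of-order
Step 4: SEND seq=1163 -> in-order
Step 5: SEND seq=127 -> in-order

Answer: yes yes no yes yes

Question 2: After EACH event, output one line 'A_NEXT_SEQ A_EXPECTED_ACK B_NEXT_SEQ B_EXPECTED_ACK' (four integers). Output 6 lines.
1163 0 0 1163
1163 127 127 1163
1163 127 146 1163
1163 127 320 1163
1234 127 320 1234
1234 320 320 1234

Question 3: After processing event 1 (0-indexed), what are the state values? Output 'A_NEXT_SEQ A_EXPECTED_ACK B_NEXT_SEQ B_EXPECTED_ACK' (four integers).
After event 0: A_seq=1163 A_ack=0 B_seq=0 B_ack=1163
After event 1: A_seq=1163 A_ack=127 B_seq=127 B_ack=1163

1163 127 127 1163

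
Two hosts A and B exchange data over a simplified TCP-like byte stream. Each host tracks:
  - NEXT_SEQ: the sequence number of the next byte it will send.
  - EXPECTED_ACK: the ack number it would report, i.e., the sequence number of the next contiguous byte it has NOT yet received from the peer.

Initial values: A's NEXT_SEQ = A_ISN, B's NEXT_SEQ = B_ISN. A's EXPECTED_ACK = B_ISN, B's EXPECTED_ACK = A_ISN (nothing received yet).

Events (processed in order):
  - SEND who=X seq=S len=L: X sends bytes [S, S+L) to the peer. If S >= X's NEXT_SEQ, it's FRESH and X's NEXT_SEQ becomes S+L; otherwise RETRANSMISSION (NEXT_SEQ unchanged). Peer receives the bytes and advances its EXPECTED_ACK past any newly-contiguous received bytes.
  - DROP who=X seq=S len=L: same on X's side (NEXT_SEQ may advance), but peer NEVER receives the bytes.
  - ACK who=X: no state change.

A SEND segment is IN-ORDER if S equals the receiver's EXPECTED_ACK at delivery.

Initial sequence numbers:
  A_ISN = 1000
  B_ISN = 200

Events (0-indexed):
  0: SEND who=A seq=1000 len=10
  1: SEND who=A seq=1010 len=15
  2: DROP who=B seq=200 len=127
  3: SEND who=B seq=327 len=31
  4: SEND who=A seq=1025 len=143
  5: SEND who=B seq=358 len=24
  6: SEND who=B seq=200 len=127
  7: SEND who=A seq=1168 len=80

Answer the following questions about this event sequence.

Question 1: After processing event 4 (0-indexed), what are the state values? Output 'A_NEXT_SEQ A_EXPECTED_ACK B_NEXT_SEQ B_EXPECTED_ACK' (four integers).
After event 0: A_seq=1010 A_ack=200 B_seq=200 B_ack=1010
After event 1: A_seq=1025 A_ack=200 B_seq=200 B_ack=1025
After event 2: A_seq=1025 A_ack=200 B_seq=327 B_ack=1025
After event 3: A_seq=1025 A_ack=200 B_seq=358 B_ack=1025
After event 4: A_seq=1168 A_ack=200 B_seq=358 B_ack=1168

1168 200 358 1168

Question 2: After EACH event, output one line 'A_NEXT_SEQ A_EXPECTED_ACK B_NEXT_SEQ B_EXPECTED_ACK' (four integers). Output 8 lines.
1010 200 200 1010
1025 200 200 1025
1025 200 327 1025
1025 200 358 1025
1168 200 358 1168
1168 200 382 1168
1168 382 382 1168
1248 382 382 1248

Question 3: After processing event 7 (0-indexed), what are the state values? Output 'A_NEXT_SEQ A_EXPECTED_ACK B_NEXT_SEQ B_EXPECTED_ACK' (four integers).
After event 0: A_seq=1010 A_ack=200 B_seq=200 B_ack=1010
After event 1: A_seq=1025 A_ack=200 B_seq=200 B_ack=1025
After event 2: A_seq=1025 A_ack=200 B_seq=327 B_ack=1025
After event 3: A_seq=1025 A_ack=200 B_seq=358 B_ack=1025
After event 4: A_seq=1168 A_ack=200 B_seq=358 B_ack=1168
After event 5: A_seq=1168 A_ack=200 B_seq=382 B_ack=1168
After event 6: A_seq=1168 A_ack=382 B_seq=382 B_ack=1168
After event 7: A_seq=1248 A_ack=382 B_seq=382 B_ack=1248

1248 382 382 1248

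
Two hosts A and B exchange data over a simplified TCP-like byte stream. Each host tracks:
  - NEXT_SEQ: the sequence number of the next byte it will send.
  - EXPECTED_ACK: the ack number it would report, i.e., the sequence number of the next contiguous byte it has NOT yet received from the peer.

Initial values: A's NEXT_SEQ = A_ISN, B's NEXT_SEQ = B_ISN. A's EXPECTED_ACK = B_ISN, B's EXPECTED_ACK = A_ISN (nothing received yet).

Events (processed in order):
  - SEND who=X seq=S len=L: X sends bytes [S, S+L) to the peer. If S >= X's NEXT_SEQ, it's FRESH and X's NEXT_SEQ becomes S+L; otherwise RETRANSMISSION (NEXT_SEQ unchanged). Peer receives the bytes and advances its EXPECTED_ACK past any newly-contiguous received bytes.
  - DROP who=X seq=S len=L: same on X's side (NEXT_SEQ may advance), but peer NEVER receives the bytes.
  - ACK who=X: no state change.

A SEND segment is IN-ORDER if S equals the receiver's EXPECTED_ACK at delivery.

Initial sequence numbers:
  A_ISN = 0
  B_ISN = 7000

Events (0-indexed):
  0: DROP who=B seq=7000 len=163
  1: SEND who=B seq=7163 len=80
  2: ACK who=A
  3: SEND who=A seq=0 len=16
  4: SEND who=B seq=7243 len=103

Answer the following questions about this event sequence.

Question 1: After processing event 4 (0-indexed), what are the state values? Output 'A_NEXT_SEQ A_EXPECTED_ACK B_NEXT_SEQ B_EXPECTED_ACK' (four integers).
After event 0: A_seq=0 A_ack=7000 B_seq=7163 B_ack=0
After event 1: A_seq=0 A_ack=7000 B_seq=7243 B_ack=0
After event 2: A_seq=0 A_ack=7000 B_seq=7243 B_ack=0
After event 3: A_seq=16 A_ack=7000 B_seq=7243 B_ack=16
After event 4: A_seq=16 A_ack=7000 B_seq=7346 B_ack=16

16 7000 7346 16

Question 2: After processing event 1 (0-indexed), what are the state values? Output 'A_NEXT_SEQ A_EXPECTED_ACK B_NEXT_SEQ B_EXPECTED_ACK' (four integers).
After event 0: A_seq=0 A_ack=7000 B_seq=7163 B_ack=0
After event 1: A_seq=0 A_ack=7000 B_seq=7243 B_ack=0

0 7000 7243 0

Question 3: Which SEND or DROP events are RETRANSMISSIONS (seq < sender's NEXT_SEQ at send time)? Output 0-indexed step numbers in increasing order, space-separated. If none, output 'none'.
Step 0: DROP seq=7000 -> fresh
Step 1: SEND seq=7163 -> fresh
Step 3: SEND seq=0 -> fresh
Step 4: SEND seq=7243 -> fresh

Answer: none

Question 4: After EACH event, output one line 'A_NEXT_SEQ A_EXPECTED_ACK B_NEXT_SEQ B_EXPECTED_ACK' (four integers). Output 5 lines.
0 7000 7163 0
0 7000 7243 0
0 7000 7243 0
16 7000 7243 16
16 7000 7346 16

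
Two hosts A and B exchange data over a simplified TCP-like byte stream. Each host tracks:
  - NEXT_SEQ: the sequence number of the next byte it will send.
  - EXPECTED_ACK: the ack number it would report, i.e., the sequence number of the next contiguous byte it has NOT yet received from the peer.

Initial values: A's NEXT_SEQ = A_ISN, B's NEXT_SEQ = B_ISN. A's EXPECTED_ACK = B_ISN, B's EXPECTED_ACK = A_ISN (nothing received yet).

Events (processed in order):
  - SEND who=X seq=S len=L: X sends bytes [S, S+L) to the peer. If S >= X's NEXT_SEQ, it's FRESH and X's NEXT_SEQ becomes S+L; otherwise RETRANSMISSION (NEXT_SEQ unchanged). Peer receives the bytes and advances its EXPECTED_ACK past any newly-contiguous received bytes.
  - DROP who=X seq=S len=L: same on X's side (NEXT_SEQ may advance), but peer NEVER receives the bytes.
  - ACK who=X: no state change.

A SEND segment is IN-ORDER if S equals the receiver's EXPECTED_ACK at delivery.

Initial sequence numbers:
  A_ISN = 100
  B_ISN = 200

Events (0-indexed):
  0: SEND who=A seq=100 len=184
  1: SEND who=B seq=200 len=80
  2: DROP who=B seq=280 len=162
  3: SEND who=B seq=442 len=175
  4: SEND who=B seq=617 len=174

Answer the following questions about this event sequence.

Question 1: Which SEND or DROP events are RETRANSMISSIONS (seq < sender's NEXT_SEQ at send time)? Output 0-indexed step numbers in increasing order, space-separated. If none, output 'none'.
Answer: none

Derivation:
Step 0: SEND seq=100 -> fresh
Step 1: SEND seq=200 -> fresh
Step 2: DROP seq=280 -> fresh
Step 3: SEND seq=442 -> fresh
Step 4: SEND seq=617 -> fresh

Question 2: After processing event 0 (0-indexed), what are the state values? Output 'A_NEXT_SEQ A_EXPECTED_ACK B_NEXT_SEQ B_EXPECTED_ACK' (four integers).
After event 0: A_seq=284 A_ack=200 B_seq=200 B_ack=284

284 200 200 284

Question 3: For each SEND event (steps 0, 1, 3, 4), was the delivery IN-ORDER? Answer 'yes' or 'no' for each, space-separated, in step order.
Answer: yes yes no no

Derivation:
Step 0: SEND seq=100 -> in-order
Step 1: SEND seq=200 -> in-order
Step 3: SEND seq=442 -> out-of-order
Step 4: SEND seq=617 -> out-of-order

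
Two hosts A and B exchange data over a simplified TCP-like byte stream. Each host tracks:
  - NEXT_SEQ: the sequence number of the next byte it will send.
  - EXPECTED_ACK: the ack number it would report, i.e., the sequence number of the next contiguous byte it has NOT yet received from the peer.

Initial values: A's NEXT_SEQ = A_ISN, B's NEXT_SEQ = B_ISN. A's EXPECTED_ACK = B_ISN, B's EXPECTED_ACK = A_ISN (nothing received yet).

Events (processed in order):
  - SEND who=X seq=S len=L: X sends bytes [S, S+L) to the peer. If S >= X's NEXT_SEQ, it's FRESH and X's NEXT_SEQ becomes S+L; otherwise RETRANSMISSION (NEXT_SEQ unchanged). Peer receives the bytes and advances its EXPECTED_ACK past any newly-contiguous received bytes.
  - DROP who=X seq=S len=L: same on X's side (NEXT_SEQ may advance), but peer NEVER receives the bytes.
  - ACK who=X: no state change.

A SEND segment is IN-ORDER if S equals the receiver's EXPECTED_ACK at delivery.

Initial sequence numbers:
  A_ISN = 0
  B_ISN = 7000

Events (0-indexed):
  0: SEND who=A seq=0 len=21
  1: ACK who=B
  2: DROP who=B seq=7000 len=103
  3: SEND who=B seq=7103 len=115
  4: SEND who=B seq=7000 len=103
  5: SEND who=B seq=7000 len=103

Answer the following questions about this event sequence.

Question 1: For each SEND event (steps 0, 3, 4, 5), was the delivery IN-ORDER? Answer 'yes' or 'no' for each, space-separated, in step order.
Step 0: SEND seq=0 -> in-order
Step 3: SEND seq=7103 -> out-of-order
Step 4: SEND seq=7000 -> in-order
Step 5: SEND seq=7000 -> out-of-order

Answer: yes no yes no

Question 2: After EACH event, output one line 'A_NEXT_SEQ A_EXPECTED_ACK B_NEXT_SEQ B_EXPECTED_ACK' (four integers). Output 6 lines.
21 7000 7000 21
21 7000 7000 21
21 7000 7103 21
21 7000 7218 21
21 7218 7218 21
21 7218 7218 21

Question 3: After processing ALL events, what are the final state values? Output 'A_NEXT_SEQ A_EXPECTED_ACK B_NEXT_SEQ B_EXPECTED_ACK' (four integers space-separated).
After event 0: A_seq=21 A_ack=7000 B_seq=7000 B_ack=21
After event 1: A_seq=21 A_ack=7000 B_seq=7000 B_ack=21
After event 2: A_seq=21 A_ack=7000 B_seq=7103 B_ack=21
After event 3: A_seq=21 A_ack=7000 B_seq=7218 B_ack=21
After event 4: A_seq=21 A_ack=7218 B_seq=7218 B_ack=21
After event 5: A_seq=21 A_ack=7218 B_seq=7218 B_ack=21

Answer: 21 7218 7218 21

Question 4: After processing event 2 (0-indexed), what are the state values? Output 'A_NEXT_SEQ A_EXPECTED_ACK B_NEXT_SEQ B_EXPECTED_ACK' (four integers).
After event 0: A_seq=21 A_ack=7000 B_seq=7000 B_ack=21
After event 1: A_seq=21 A_ack=7000 B_seq=7000 B_ack=21
After event 2: A_seq=21 A_ack=7000 B_seq=7103 B_ack=21

21 7000 7103 21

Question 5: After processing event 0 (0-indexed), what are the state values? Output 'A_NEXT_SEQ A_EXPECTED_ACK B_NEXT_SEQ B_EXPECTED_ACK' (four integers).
After event 0: A_seq=21 A_ack=7000 B_seq=7000 B_ack=21

21 7000 7000 21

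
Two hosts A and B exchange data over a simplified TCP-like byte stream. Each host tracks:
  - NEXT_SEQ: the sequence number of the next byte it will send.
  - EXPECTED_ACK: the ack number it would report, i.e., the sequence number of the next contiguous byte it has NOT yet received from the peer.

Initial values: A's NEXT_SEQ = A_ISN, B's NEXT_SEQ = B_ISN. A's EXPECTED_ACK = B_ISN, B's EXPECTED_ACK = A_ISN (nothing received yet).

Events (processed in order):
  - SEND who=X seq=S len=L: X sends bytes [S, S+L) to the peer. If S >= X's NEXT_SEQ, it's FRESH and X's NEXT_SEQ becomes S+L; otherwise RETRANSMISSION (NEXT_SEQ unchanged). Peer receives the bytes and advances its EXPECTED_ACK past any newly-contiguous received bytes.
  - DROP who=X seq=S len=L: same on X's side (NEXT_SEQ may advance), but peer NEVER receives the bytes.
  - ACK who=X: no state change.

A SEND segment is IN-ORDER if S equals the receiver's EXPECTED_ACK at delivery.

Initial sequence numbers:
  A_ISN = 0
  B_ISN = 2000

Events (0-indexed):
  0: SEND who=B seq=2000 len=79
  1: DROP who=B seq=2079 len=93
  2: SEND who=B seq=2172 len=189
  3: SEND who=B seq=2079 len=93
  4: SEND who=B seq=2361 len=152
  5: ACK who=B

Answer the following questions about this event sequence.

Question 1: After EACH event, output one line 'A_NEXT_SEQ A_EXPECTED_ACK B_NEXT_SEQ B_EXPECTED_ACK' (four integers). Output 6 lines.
0 2079 2079 0
0 2079 2172 0
0 2079 2361 0
0 2361 2361 0
0 2513 2513 0
0 2513 2513 0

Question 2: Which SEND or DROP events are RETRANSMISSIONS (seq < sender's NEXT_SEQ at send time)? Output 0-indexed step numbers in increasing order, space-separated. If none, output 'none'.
Step 0: SEND seq=2000 -> fresh
Step 1: DROP seq=2079 -> fresh
Step 2: SEND seq=2172 -> fresh
Step 3: SEND seq=2079 -> retransmit
Step 4: SEND seq=2361 -> fresh

Answer: 3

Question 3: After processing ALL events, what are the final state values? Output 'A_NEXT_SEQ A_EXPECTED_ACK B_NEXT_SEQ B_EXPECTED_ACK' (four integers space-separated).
Answer: 0 2513 2513 0

Derivation:
After event 0: A_seq=0 A_ack=2079 B_seq=2079 B_ack=0
After event 1: A_seq=0 A_ack=2079 B_seq=2172 B_ack=0
After event 2: A_seq=0 A_ack=2079 B_seq=2361 B_ack=0
After event 3: A_seq=0 A_ack=2361 B_seq=2361 B_ack=0
After event 4: A_seq=0 A_ack=2513 B_seq=2513 B_ack=0
After event 5: A_seq=0 A_ack=2513 B_seq=2513 B_ack=0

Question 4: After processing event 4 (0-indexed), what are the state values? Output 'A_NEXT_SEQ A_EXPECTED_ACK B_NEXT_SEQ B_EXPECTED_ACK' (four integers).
After event 0: A_seq=0 A_ack=2079 B_seq=2079 B_ack=0
After event 1: A_seq=0 A_ack=2079 B_seq=2172 B_ack=0
After event 2: A_seq=0 A_ack=2079 B_seq=2361 B_ack=0
After event 3: A_seq=0 A_ack=2361 B_seq=2361 B_ack=0
After event 4: A_seq=0 A_ack=2513 B_seq=2513 B_ack=0

0 2513 2513 0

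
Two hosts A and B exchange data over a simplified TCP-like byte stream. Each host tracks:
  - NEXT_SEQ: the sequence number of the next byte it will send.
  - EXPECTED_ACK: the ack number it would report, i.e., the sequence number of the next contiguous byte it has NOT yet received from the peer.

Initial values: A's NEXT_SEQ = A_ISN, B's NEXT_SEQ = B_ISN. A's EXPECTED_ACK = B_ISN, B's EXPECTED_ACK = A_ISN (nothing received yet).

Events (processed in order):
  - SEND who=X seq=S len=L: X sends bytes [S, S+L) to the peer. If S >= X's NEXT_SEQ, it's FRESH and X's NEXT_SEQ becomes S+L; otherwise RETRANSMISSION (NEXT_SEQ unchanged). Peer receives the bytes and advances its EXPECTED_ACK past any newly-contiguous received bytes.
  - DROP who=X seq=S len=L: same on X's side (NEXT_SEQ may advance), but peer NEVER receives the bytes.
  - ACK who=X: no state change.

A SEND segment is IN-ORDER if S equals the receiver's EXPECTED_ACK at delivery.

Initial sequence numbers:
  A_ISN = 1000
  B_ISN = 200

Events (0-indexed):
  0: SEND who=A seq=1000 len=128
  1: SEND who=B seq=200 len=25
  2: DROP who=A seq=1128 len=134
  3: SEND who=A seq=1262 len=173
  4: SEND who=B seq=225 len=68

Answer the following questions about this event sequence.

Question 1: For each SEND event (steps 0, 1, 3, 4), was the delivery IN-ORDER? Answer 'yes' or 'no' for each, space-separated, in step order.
Answer: yes yes no yes

Derivation:
Step 0: SEND seq=1000 -> in-order
Step 1: SEND seq=200 -> in-order
Step 3: SEND seq=1262 -> out-of-order
Step 4: SEND seq=225 -> in-order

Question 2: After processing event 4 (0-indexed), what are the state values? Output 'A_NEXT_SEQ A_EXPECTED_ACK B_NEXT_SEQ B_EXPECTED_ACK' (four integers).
After event 0: A_seq=1128 A_ack=200 B_seq=200 B_ack=1128
After event 1: A_seq=1128 A_ack=225 B_seq=225 B_ack=1128
After event 2: A_seq=1262 A_ack=225 B_seq=225 B_ack=1128
After event 3: A_seq=1435 A_ack=225 B_seq=225 B_ack=1128
After event 4: A_seq=1435 A_ack=293 B_seq=293 B_ack=1128

1435 293 293 1128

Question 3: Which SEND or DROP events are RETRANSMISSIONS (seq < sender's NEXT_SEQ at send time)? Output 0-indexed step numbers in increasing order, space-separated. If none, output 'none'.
Step 0: SEND seq=1000 -> fresh
Step 1: SEND seq=200 -> fresh
Step 2: DROP seq=1128 -> fresh
Step 3: SEND seq=1262 -> fresh
Step 4: SEND seq=225 -> fresh

Answer: none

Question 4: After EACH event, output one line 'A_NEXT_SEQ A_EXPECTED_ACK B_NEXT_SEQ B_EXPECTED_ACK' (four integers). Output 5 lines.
1128 200 200 1128
1128 225 225 1128
1262 225 225 1128
1435 225 225 1128
1435 293 293 1128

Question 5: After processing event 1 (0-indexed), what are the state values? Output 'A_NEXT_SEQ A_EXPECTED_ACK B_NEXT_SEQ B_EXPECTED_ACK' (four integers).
After event 0: A_seq=1128 A_ack=200 B_seq=200 B_ack=1128
After event 1: A_seq=1128 A_ack=225 B_seq=225 B_ack=1128

1128 225 225 1128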